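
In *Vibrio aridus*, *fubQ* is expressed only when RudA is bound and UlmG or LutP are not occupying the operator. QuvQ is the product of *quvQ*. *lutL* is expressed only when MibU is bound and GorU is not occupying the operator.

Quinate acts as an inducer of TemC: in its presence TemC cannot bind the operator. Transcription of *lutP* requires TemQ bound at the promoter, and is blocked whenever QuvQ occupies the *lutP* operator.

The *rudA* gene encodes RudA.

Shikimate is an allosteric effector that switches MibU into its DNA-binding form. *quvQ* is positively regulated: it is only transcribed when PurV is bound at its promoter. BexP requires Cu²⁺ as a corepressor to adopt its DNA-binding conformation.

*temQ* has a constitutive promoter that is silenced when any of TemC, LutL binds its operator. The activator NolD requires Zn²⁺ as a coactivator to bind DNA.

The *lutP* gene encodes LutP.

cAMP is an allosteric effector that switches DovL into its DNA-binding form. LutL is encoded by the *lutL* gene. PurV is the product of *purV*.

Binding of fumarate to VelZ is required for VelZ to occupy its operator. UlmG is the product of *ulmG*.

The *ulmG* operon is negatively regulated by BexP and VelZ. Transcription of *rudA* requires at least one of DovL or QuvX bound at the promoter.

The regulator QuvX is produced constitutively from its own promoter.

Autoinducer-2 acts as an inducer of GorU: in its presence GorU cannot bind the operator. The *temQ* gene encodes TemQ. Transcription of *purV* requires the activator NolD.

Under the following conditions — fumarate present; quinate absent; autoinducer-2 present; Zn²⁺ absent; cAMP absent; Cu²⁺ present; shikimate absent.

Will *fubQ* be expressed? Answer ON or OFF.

cAMP is absent, so DovL is inactive.
QuvX is produced constitutively and is active.
Activator QuvX is present, so *rudA* is transcribed.
So RudA is produced and active.
Cu²⁺ is present, so BexP is active.
Fumarate is present, so VelZ is active.
With repressor BexP bound, *ulmG* is not transcribed.
So UlmG is not produced.
Quinate is absent, so TemC is active.
Autoinducer-2 is present, so GorU is inactive.
Shikimate is absent, so MibU is inactive.
Required activator MibU is absent, so *lutL* is not transcribed.
So LutL is not produced.
With repressor TemC bound, *temQ* is not transcribed.
So TemQ is not produced.
Zn²⁺ is absent, so NolD is inactive.
Required activator NolD is absent, so *purV* is not transcribed.
So PurV is not produced.
Required activator PurV is absent, so *quvQ* is not transcribed.
So QuvQ is not produced.
Required activator TemQ is absent, so *lutP* is not transcribed.
So LutP is not produced.
No repressor is bound and RudA is active, so *fubQ* is transcribed.

ON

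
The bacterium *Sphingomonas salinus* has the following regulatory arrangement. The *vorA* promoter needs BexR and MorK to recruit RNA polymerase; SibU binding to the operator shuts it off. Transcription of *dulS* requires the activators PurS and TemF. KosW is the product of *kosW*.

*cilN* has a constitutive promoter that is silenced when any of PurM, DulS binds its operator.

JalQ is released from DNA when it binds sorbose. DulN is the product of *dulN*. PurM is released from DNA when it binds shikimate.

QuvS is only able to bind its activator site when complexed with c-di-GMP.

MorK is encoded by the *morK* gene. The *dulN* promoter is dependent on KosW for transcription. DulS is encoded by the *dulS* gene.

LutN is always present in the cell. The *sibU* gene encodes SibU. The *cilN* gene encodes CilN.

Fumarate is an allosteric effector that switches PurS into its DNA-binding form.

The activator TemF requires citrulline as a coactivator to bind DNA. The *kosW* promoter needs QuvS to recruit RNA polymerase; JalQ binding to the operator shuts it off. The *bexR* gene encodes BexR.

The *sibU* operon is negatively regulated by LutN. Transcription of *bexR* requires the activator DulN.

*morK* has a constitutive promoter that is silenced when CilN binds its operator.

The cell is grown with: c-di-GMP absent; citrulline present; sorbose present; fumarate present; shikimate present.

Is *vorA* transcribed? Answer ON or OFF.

OFF

LutN is produced constitutively and is active.
With repressor LutN bound, *sibU* is not transcribed.
So SibU is not produced.
Sorbose is present, so JalQ is inactive.
c-di-GMP is absent, so QuvS is inactive.
Required activator QuvS is absent, so *kosW* is not transcribed.
So KosW is not produced.
Required activator KosW is absent, so *dulN* is not transcribed.
So DulN is not produced.
Required activator DulN is absent, so *bexR* is not transcribed.
So BexR is not produced.
Shikimate is present, so PurM is inactive.
Fumarate is present, so PurS is active.
Citrulline is present, so TemF is active.
No repressor is bound and PurS and TemF are active, so *dulS* is transcribed.
So DulS is produced and active.
With repressor DulS bound, *cilN* is not transcribed.
So CilN is not produced.
With no repressor bound, *morK* is transcribed.
So MorK is produced and active.
Required activator BexR is absent, so *vorA* is not transcribed.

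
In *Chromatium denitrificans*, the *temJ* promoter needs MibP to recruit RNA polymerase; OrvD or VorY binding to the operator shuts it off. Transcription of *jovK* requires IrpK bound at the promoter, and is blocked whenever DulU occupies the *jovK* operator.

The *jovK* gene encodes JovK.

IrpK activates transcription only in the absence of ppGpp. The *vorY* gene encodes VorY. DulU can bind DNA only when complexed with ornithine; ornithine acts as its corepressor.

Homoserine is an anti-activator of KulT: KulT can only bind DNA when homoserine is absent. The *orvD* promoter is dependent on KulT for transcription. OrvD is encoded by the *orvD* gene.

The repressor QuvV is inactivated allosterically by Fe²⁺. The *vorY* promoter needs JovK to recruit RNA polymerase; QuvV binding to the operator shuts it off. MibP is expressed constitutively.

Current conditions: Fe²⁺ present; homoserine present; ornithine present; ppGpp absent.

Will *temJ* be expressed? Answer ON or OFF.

ON

Homoserine is present, so KulT is inactive.
Required activator KulT is absent, so *orvD* is not transcribed.
So OrvD is not produced.
MibP is produced constitutively and is active.
Fe²⁺ is present, so QuvV is inactive.
Ornithine is present, so DulU is active.
ppGpp is absent, so IrpK is active.
With repressor DulU bound, *jovK* is not transcribed.
So JovK is not produced.
Required activator JovK is absent, so *vorY* is not transcribed.
So VorY is not produced.
No repressor is bound and MibP is active, so *temJ* is transcribed.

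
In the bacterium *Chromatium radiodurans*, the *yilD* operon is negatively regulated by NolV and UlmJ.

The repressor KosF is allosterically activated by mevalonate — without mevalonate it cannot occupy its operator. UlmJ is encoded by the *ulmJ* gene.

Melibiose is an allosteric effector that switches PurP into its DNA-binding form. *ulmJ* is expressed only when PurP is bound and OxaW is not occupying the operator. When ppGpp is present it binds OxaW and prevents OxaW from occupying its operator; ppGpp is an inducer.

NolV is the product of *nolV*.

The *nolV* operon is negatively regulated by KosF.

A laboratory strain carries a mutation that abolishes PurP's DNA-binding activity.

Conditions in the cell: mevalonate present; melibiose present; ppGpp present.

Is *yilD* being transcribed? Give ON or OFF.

Mevalonate is present, so KosF is active.
With repressor KosF bound, *nolV* is not transcribed.
So NolV is not produced.
PurP is non-functional in this strain, so it has no effect.
ppGpp is present, so OxaW is inactive.
Required activator PurP is absent, so *ulmJ* is not transcribed.
So UlmJ is not produced.
With no repressor bound, *yilD* is transcribed.

ON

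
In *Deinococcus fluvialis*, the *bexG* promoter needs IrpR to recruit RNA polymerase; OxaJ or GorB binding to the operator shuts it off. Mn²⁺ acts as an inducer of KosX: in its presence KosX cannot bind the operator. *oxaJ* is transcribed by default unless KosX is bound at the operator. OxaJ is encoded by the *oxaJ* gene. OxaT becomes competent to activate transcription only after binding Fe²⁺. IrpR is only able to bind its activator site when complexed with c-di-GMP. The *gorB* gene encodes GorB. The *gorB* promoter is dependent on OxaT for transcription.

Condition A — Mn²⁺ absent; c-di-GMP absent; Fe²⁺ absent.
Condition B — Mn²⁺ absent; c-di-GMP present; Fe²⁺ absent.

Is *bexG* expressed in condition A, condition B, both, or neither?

Condition A:
Mn²⁺ is absent, so KosX is active.
With repressor KosX bound, *oxaJ* is not transcribed.
So OxaJ is not produced.
c-di-GMP is absent, so IrpR is inactive.
Fe²⁺ is absent, so OxaT is inactive.
Required activator OxaT is absent, so *gorB* is not transcribed.
So GorB is not produced.
Required activator IrpR is absent, so *bexG* is not transcribed.
→ *bexG* is OFF in A.
Condition B:
Mn²⁺ is absent, so KosX is active.
With repressor KosX bound, *oxaJ* is not transcribed.
So OxaJ is not produced.
c-di-GMP is present, so IrpR is active.
Fe²⁺ is absent, so OxaT is inactive.
Required activator OxaT is absent, so *gorB* is not transcribed.
So GorB is not produced.
No repressor is bound and IrpR is active, so *bexG* is transcribed.
→ *bexG* is ON in B.

B only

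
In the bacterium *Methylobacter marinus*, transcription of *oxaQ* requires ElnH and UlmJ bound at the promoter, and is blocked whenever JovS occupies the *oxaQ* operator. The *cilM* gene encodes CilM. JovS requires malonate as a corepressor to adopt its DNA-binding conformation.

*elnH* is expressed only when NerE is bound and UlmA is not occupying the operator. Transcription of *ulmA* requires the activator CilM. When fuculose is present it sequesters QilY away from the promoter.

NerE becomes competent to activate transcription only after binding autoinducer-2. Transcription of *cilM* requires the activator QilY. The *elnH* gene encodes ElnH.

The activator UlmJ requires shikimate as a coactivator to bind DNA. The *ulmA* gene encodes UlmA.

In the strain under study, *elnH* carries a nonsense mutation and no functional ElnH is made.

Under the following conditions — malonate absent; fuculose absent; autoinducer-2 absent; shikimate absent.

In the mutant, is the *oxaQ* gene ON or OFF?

OFF

Malonate is absent, so JovS is inactive.
ElnH is non-functional in this strain, so it has no effect.
Shikimate is absent, so UlmJ is inactive.
Required activator ElnH is absent, so *oxaQ* is not transcribed.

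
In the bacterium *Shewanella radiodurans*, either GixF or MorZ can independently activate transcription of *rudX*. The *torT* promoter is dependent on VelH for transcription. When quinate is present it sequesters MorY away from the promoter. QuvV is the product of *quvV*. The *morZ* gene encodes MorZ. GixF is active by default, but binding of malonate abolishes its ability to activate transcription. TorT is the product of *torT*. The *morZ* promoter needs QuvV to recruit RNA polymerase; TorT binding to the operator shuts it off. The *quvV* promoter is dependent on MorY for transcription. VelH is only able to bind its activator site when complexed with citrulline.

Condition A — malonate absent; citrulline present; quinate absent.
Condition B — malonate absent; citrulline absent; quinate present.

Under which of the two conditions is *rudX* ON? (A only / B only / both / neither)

Condition A:
Malonate is absent, so GixF is active.
Citrulline is present, so VelH is active.
No repressor is bound and VelH is active, so *torT* is transcribed.
So TorT is produced and active.
Quinate is absent, so MorY is active.
No repressor is bound and MorY is active, so *quvV* is transcribed.
So QuvV is produced and active.
With repressor TorT bound, *morZ* is not transcribed.
So MorZ is not produced.
Activator GixF is present, so *rudX* is transcribed.
→ *rudX* is ON in A.
Condition B:
Malonate is absent, so GixF is active.
Citrulline is absent, so VelH is inactive.
Required activator VelH is absent, so *torT* is not transcribed.
So TorT is not produced.
Quinate is present, so MorY is inactive.
Required activator MorY is absent, so *quvV* is not transcribed.
So QuvV is not produced.
Required activator QuvV is absent, so *morZ* is not transcribed.
So MorZ is not produced.
Activator GixF is present, so *rudX* is transcribed.
→ *rudX* is ON in B.

both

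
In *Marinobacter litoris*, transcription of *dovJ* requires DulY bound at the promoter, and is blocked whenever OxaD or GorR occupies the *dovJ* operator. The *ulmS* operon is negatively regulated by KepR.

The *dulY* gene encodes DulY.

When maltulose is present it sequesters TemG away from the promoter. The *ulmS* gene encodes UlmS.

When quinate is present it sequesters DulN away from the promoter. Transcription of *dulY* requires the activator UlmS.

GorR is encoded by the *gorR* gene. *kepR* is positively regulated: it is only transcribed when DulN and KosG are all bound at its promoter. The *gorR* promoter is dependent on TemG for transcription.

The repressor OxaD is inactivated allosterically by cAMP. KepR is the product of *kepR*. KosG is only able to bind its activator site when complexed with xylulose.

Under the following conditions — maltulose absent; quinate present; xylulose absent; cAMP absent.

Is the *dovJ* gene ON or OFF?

cAMP is absent, so OxaD is active.
Maltulose is absent, so TemG is active.
No repressor is bound and TemG is active, so *gorR* is transcribed.
So GorR is produced and active.
Quinate is present, so DulN is inactive.
Xylulose is absent, so KosG is inactive.
Required activator DulN is absent, so *kepR* is not transcribed.
So KepR is not produced.
With no repressor bound, *ulmS* is transcribed.
So UlmS is produced and active.
No repressor is bound and UlmS is active, so *dulY* is transcribed.
So DulY is produced and active.
With repressor OxaD bound, *dovJ* is not transcribed.

OFF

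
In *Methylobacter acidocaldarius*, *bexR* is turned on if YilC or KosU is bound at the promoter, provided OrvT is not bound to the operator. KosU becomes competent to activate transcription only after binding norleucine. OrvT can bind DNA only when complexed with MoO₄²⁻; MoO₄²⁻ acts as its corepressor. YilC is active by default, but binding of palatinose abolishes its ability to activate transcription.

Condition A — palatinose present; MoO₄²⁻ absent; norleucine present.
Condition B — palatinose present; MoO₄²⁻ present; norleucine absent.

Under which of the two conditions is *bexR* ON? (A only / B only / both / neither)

A only

Condition A:
Palatinose is present, so YilC is inactive.
MoO₄²⁻ is absent, so OrvT is inactive.
Norleucine is present, so KosU is active.
Activator KosU is present, so *bexR* is transcribed.
→ *bexR* is ON in A.
Condition B:
Palatinose is present, so YilC is inactive.
MoO₄²⁻ is present, so OrvT is active.
Norleucine is absent, so KosU is inactive.
With repressor OrvT bound, *bexR* is not transcribed.
→ *bexR* is OFF in B.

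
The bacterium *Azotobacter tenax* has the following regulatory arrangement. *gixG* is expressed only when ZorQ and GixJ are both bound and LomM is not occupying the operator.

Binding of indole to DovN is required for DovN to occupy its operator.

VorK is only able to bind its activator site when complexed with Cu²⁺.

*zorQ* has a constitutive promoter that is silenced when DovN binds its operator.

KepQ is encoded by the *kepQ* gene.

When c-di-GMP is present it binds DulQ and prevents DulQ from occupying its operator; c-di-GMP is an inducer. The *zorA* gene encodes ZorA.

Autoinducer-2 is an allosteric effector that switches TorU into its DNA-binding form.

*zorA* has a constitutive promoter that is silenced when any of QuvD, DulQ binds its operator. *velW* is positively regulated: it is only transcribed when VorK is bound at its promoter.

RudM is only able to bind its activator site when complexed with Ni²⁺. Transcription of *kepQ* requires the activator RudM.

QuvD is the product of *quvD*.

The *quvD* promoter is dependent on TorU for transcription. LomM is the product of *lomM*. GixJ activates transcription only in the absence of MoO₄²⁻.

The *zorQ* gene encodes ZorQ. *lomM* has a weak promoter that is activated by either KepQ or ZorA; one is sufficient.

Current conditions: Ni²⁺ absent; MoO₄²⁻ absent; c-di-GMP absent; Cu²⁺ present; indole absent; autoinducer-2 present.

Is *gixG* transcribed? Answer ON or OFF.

Ni²⁺ is absent, so RudM is inactive.
Required activator RudM is absent, so *kepQ* is not transcribed.
So KepQ is not produced.
Autoinducer-2 is present, so TorU is active.
No repressor is bound and TorU is active, so *quvD* is transcribed.
So QuvD is produced and active.
c-di-GMP is absent, so DulQ is active.
With repressor QuvD bound, *zorA* is not transcribed.
So ZorA is not produced.
No activator is available at the *lomM* promoter, so *lomM* is not transcribed.
So LomM is not produced.
Indole is absent, so DovN is inactive.
With no repressor bound, *zorQ* is transcribed.
So ZorQ is produced and active.
MoO₄²⁻ is absent, so GixJ is active.
No repressor is bound and ZorQ and GixJ are active, so *gixG* is transcribed.

ON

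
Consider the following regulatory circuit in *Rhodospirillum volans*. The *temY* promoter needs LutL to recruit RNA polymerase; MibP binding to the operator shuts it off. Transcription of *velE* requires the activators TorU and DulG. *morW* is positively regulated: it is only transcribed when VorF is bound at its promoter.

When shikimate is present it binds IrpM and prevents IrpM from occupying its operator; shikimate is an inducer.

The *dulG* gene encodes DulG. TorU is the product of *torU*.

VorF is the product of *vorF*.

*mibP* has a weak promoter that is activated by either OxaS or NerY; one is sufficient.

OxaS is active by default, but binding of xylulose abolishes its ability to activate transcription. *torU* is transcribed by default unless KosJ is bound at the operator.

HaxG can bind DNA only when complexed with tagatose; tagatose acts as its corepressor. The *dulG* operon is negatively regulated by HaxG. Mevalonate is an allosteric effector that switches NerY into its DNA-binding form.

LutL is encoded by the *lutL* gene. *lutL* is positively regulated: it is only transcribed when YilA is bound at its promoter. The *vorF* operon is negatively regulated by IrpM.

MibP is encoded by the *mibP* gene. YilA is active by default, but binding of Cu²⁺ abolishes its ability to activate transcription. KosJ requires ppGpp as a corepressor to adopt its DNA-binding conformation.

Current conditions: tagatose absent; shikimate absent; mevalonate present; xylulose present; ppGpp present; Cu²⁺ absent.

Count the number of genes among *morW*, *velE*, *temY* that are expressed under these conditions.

0

Shikimate is absent, so IrpM is active.
With repressor IrpM bound, *vorF* is not transcribed.
So VorF is not produced.
Required activator VorF is absent, so *morW* is not transcribed.
→ *morW* is OFF.
ppGpp is present, so KosJ is active.
With repressor KosJ bound, *torU* is not transcribed.
So TorU is not produced.
Tagatose is absent, so HaxG is inactive.
With no repressor bound, *dulG* is transcribed.
So DulG is produced and active.
Required activator TorU is absent, so *velE* is not transcribed.
→ *velE* is OFF.
Cu²⁺ is absent, so YilA is active.
No repressor is bound and YilA is active, so *lutL* is transcribed.
So LutL is produced and active.
Xylulose is present, so OxaS is inactive.
Mevalonate is present, so NerY is active.
Activator NerY is present, so *mibP* is transcribed.
So MibP is produced and active.
With repressor MibP bound, *temY* is not transcribed.
→ *temY* is OFF.
0 of the 3 genes are transcribed.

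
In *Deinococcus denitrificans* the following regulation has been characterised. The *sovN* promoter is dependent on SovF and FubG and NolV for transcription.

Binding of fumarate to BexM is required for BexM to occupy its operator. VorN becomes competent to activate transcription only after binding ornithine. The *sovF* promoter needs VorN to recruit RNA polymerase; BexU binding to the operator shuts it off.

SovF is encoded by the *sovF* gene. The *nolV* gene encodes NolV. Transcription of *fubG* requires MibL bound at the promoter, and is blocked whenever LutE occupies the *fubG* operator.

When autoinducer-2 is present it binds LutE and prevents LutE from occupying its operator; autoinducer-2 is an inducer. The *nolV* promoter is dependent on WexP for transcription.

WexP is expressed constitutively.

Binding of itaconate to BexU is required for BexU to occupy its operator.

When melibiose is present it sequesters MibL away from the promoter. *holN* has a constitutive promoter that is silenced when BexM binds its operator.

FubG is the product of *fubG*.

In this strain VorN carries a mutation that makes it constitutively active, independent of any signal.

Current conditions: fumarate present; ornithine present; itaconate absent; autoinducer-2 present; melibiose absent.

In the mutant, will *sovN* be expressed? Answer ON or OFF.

VorN is constitutively active in this strain.
Itaconate is absent, so BexU is inactive.
No repressor is bound and VorN is active, so *sovF* is transcribed.
So SovF is produced and active.
Autoinducer-2 is present, so LutE is inactive.
Melibiose is absent, so MibL is active.
No repressor is bound and MibL is active, so *fubG* is transcribed.
So FubG is produced and active.
WexP is produced constitutively and is active.
No repressor is bound and WexP is active, so *nolV* is transcribed.
So NolV is produced and active.
No repressor is bound and SovF and FubG and NolV are active, so *sovN* is transcribed.

ON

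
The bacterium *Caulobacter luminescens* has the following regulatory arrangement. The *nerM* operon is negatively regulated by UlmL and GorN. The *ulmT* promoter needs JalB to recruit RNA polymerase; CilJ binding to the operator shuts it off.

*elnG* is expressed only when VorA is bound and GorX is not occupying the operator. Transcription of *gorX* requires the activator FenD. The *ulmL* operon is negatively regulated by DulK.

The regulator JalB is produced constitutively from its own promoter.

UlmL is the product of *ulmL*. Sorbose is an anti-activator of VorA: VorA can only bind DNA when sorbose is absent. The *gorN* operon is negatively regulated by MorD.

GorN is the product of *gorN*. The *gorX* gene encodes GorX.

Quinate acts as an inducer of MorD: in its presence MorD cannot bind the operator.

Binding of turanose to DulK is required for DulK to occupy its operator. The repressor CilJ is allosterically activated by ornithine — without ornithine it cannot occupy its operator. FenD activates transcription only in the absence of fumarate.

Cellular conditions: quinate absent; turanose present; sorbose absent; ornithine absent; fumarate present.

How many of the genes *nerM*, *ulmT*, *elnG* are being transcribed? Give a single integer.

3

Turanose is present, so DulK is active.
With repressor DulK bound, *ulmL* is not transcribed.
So UlmL is not produced.
Quinate is absent, so MorD is active.
With repressor MorD bound, *gorN* is not transcribed.
So GorN is not produced.
With no repressor bound, *nerM* is transcribed.
→ *nerM* is ON.
Ornithine is absent, so CilJ is inactive.
JalB is produced constitutively and is active.
No repressor is bound and JalB is active, so *ulmT* is transcribed.
→ *ulmT* is ON.
Sorbose is absent, so VorA is active.
Fumarate is present, so FenD is inactive.
Required activator FenD is absent, so *gorX* is not transcribed.
So GorX is not produced.
No repressor is bound and VorA is active, so *elnG* is transcribed.
→ *elnG* is ON.
3 of the 3 genes are transcribed.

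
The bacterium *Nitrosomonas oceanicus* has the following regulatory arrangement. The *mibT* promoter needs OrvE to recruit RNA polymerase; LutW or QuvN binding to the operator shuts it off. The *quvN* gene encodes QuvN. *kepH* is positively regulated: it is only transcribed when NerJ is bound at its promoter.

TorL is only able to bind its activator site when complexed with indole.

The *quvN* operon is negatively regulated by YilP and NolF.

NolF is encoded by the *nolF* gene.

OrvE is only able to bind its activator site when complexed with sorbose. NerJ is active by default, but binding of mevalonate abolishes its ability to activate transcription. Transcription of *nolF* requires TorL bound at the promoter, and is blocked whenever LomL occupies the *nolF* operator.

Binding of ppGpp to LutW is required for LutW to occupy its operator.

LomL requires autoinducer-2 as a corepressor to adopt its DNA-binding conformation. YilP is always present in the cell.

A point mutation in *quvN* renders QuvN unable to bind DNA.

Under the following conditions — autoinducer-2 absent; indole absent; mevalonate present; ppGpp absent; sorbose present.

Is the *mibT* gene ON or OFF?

ON

ppGpp is absent, so LutW is inactive.
Sorbose is present, so OrvE is active.
QuvN is non-functional in this strain, so it has no effect.
No repressor is bound and OrvE is active, so *mibT* is transcribed.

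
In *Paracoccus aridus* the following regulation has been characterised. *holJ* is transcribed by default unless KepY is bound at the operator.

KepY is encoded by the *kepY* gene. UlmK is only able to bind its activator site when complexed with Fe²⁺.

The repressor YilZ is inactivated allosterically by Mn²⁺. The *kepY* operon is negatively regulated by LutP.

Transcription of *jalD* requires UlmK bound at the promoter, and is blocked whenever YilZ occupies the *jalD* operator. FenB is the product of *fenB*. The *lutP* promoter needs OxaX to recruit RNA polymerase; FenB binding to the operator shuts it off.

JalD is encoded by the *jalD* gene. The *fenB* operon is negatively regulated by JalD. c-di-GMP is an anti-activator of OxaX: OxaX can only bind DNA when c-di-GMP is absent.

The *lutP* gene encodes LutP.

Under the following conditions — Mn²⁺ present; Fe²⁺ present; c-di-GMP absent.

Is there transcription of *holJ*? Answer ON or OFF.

ON

Mn²⁺ is present, so YilZ is inactive.
Fe²⁺ is present, so UlmK is active.
No repressor is bound and UlmK is active, so *jalD* is transcribed.
So JalD is produced and active.
With repressor JalD bound, *fenB* is not transcribed.
So FenB is not produced.
c-di-GMP is absent, so OxaX is active.
No repressor is bound and OxaX is active, so *lutP* is transcribed.
So LutP is produced and active.
With repressor LutP bound, *kepY* is not transcribed.
So KepY is not produced.
With no repressor bound, *holJ* is transcribed.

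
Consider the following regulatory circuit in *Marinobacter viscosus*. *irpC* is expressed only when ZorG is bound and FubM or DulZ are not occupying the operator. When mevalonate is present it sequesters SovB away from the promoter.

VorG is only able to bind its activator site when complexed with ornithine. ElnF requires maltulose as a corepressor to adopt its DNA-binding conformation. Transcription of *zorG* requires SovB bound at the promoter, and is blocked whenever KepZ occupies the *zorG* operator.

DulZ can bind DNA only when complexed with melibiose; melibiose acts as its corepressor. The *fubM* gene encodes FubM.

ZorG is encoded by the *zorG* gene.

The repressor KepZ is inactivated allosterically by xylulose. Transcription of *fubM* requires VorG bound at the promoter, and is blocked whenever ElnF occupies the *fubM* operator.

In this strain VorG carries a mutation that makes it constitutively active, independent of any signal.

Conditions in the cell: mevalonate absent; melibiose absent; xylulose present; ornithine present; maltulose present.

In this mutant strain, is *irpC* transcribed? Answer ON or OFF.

ON

Mevalonate is absent, so SovB is active.
Xylulose is present, so KepZ is inactive.
No repressor is bound and SovB is active, so *zorG* is transcribed.
So ZorG is produced and active.
Maltulose is present, so ElnF is active.
VorG is constitutively active in this strain.
With repressor ElnF bound, *fubM* is not transcribed.
So FubM is not produced.
Melibiose is absent, so DulZ is inactive.
No repressor is bound and ZorG is active, so *irpC* is transcribed.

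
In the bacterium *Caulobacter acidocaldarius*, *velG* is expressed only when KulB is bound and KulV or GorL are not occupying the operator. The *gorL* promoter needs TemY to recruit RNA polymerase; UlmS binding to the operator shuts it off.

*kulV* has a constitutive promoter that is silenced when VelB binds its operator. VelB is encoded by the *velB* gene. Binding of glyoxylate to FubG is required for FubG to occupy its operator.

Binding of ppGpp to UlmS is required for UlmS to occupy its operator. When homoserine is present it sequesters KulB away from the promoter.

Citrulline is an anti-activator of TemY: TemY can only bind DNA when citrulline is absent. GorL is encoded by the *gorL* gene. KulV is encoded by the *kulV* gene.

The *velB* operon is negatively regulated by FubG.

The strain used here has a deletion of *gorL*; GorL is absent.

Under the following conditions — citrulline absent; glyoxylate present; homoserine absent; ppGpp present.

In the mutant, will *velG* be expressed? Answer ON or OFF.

OFF

Glyoxylate is present, so FubG is active.
With repressor FubG bound, *velB* is not transcribed.
So VelB is not produced.
With no repressor bound, *kulV* is transcribed.
So KulV is produced and active.
Homoserine is absent, so KulB is active.
GorL is non-functional in this strain, so it has no effect.
With repressor KulV bound, *velG* is not transcribed.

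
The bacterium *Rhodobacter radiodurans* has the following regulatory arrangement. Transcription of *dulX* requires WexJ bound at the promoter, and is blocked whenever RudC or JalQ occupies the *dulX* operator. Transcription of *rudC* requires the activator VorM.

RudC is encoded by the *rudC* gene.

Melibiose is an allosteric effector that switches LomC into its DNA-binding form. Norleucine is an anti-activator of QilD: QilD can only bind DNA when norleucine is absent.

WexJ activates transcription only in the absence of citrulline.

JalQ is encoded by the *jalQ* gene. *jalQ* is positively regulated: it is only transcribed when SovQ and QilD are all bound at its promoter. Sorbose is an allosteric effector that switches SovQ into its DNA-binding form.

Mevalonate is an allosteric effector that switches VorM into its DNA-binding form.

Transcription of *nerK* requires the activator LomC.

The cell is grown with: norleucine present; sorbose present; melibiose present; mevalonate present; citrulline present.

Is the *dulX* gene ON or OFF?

Mevalonate is present, so VorM is active.
No repressor is bound and VorM is active, so *rudC* is transcribed.
So RudC is produced and active.
Sorbose is present, so SovQ is active.
Norleucine is present, so QilD is inactive.
Required activator QilD is absent, so *jalQ* is not transcribed.
So JalQ is not produced.
Citrulline is present, so WexJ is inactive.
With repressor RudC bound, *dulX* is not transcribed.

OFF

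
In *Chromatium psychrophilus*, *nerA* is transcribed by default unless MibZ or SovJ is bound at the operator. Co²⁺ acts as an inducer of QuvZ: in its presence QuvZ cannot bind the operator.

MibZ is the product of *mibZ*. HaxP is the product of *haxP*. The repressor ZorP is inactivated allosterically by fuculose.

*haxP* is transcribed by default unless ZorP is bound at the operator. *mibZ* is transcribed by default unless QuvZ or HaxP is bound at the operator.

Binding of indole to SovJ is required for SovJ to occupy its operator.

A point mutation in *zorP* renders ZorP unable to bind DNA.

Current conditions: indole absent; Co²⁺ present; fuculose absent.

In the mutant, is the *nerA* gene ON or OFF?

Co²⁺ is present, so QuvZ is inactive.
ZorP is non-functional in this strain, so it has no effect.
With no repressor bound, *haxP* is transcribed.
So HaxP is produced and active.
With repressor HaxP bound, *mibZ* is not transcribed.
So MibZ is not produced.
Indole is absent, so SovJ is inactive.
With no repressor bound, *nerA* is transcribed.

ON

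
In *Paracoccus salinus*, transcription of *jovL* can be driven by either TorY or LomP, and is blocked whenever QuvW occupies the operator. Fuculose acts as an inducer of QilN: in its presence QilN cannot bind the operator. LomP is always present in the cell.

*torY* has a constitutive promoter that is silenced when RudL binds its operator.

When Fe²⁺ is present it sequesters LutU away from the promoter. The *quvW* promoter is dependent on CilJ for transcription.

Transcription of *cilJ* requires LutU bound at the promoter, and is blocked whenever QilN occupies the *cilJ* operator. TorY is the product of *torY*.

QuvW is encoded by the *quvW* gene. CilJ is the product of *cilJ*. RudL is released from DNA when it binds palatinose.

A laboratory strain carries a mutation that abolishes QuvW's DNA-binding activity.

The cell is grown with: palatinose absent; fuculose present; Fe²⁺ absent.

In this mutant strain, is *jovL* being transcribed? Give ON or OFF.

ON

Palatinose is absent, so RudL is active.
With repressor RudL bound, *torY* is not transcribed.
So TorY is not produced.
LomP is produced constitutively and is active.
QuvW is non-functional in this strain, so it has no effect.
Activator LomP is present, so *jovL* is transcribed.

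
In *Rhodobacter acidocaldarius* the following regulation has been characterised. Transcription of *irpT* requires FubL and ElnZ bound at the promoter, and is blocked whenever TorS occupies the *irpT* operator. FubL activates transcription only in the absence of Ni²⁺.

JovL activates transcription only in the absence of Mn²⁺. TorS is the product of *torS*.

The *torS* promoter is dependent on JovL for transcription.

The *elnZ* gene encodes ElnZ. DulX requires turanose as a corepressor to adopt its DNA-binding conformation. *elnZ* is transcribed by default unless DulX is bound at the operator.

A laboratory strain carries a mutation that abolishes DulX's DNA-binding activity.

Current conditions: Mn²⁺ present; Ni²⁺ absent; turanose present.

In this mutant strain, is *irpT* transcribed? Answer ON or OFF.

Mn²⁺ is present, so JovL is inactive.
Required activator JovL is absent, so *torS* is not transcribed.
So TorS is not produced.
Ni²⁺ is absent, so FubL is active.
DulX is non-functional in this strain, so it has no effect.
With no repressor bound, *elnZ* is transcribed.
So ElnZ is produced and active.
No repressor is bound and FubL and ElnZ are active, so *irpT* is transcribed.

ON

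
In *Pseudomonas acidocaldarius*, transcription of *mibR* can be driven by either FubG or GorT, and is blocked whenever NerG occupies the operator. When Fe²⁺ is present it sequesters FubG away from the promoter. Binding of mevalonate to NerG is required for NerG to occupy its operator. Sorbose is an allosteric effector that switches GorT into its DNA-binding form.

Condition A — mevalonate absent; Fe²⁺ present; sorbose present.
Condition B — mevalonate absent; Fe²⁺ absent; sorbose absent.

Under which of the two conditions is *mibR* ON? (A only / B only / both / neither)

Condition A:
Mevalonate is absent, so NerG is inactive.
Fe²⁺ is present, so FubG is inactive.
Sorbose is present, so GorT is active.
Activator GorT is present, so *mibR* is transcribed.
→ *mibR* is ON in A.
Condition B:
Mevalonate is absent, so NerG is inactive.
Fe²⁺ is absent, so FubG is active.
Sorbose is absent, so GorT is inactive.
Activator FubG is present, so *mibR* is transcribed.
→ *mibR* is ON in B.

both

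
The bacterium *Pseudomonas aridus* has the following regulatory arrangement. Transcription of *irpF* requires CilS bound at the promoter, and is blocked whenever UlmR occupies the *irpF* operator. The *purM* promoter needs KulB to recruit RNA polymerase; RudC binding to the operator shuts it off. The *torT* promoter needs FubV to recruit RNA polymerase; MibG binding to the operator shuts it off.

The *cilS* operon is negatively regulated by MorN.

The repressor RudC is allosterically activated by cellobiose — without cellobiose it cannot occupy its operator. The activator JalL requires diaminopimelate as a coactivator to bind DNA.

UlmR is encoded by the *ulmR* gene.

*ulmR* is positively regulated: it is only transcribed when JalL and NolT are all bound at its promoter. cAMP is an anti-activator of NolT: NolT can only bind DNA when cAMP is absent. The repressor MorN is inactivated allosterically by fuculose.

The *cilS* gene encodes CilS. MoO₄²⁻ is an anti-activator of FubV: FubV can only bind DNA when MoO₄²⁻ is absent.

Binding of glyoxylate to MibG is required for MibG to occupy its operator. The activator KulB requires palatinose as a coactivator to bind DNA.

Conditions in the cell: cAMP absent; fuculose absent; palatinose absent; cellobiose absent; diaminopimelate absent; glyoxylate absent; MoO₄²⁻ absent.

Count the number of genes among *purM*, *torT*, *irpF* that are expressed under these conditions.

Cellobiose is absent, so RudC is inactive.
Palatinose is absent, so KulB is inactive.
Required activator KulB is absent, so *purM* is not transcribed.
→ *purM* is OFF.
MoO₄²⁻ is absent, so FubV is active.
Glyoxylate is absent, so MibG is inactive.
No repressor is bound and FubV is active, so *torT* is transcribed.
→ *torT* is ON.
Diaminopimelate is absent, so JalL is inactive.
cAMP is absent, so NolT is active.
Required activator JalL is absent, so *ulmR* is not transcribed.
So UlmR is not produced.
Fuculose is absent, so MorN is active.
With repressor MorN bound, *cilS* is not transcribed.
So CilS is not produced.
Required activator CilS is absent, so *irpF* is not transcribed.
→ *irpF* is OFF.
1 of the 3 genes is transcribed.

1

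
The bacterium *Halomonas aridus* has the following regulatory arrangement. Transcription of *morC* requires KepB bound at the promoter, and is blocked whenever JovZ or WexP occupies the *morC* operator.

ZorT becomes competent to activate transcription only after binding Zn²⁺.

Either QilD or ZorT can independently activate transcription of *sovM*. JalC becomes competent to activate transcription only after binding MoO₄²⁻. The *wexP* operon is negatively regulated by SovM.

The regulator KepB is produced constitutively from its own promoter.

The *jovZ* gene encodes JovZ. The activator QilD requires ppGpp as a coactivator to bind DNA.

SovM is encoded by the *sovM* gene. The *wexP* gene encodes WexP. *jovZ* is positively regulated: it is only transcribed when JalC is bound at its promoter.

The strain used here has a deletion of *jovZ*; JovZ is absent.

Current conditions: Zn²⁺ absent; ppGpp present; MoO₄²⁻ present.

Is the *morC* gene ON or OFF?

ON

KepB is produced constitutively and is active.
JovZ is non-functional in this strain, so it has no effect.
ppGpp is present, so QilD is active.
Zn²⁺ is absent, so ZorT is inactive.
Activator QilD is present, so *sovM* is transcribed.
So SovM is produced and active.
With repressor SovM bound, *wexP* is not transcribed.
So WexP is not produced.
No repressor is bound and KepB is active, so *morC* is transcribed.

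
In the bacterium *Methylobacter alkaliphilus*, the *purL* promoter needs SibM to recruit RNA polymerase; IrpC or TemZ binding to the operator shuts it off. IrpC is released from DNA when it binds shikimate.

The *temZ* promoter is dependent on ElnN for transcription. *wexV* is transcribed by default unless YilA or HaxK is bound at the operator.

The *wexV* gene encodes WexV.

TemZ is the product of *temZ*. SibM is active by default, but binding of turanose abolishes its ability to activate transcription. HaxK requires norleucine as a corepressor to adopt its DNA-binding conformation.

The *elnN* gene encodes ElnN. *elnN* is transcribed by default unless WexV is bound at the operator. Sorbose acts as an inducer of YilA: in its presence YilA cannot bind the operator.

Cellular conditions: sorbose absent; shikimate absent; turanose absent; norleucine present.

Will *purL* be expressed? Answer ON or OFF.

OFF

Shikimate is absent, so IrpC is active.
Sorbose is absent, so YilA is active.
Norleucine is present, so HaxK is active.
With repressor YilA bound, *wexV* is not transcribed.
So WexV is not produced.
With no repressor bound, *elnN* is transcribed.
So ElnN is produced and active.
No repressor is bound and ElnN is active, so *temZ* is transcribed.
So TemZ is produced and active.
Turanose is absent, so SibM is active.
With repressor IrpC bound, *purL* is not transcribed.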